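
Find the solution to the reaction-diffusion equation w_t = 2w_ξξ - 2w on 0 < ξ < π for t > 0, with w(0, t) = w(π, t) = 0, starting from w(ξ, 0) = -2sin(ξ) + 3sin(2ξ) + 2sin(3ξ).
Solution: Substitute w = exp(-2t)u, i.e. u = exp(2t)w.
By the product rule, w_t = exp(-2t)(u_t - 2u), w_ξξ = exp(-2t)u_ξξ.
Substituting into the PDE and dividing by exp(-2t): u_t - 2u = 2u_ξξ - 2u.
The lower-order terms cancel, leaving the standard heat equation u_t = 2u_ξξ.
Initial data for u: u(ξ,0) = w(ξ,0) = -2sin(ξ) + 3sin(2ξ) + 2sin(3ξ). The boundary conditions carry over: u(0,t) = u(π,t) = 0.
Solve for u:
  Using separation of variables u = X(ξ)T(t):
  Eigenfunctions: sin(nξ), n = 1, 2, 3, ...
  General solution: u(ξ, t) = Σ c_n sin(nξ) exp(-2n² t)
  Matching u(ξ,0) = -2sin(ξ) + 3sin(2ξ) + 2sin(3ξ) term by term: c_1=-2, c_2=3, c_3=2.
Hence u(ξ,t) = -2exp(-2t)sin(ξ) + 3exp(-8t)sin(2ξ) + 2exp(-18t)sin(3ξ).
Transform back: w(ξ,t) = exp(-2t)u(ξ,t).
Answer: w(ξ, t) = -2exp(-4t)sin(ξ) + 3exp(-10t)sin(2ξ) + 2exp(-20t)sin(3ξ)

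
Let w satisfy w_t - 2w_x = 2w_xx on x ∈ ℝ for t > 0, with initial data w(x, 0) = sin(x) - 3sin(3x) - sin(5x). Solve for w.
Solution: Change to a moving frame: let η = x + 2t, σ = t and write w(x,t) = u(η,σ).
By the chain rule w_t = u_σ + 2u_η, w_x = u_η, w_xx = u_ηη.
Then w_t - 2w_x = u_σ: the advection term cancels and the PDE becomes the heat equation u_σ = 2u_ηη on η ∈ ℝ.
Initial data: u(η,0) = w(η,0) = sin(η) - 3sin(3η) - sin(5η).
On η ∈ ℝ each mode satisfies (sin(nη))″ = -n² sin(nη), so exp(-2n²σ) sin(nη) solves the heat equation; by superposition u(η,σ) = Σ c_n exp(-2n²σ) sin(nη).
Reading off the coefficients: c_1=1, c_3=-3, c_5=-1, so u(η,σ) = exp(-2σ)sin(η) - 3exp(-18σ)sin(3η) - exp(-50σ)sin(5η).
Substituting back η = x + 2t, σ = t: w(x,t) = u(x + 2t, t).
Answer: w(x, t) = exp(-2t)sin(2t + x) - 3exp(-18t)sin(6t + 3x) - exp(-50t)sin(10t + 5x)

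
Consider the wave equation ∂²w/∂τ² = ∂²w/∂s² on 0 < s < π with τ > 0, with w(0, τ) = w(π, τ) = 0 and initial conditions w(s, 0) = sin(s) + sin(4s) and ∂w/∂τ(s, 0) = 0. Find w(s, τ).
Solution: Separating variables: w = Σ [A_n cos(ω_n τ) + B_n sin(ω_n τ)] sin(ns), ω_n = n. From ICs: A_1=1, A_4=1.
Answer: w(s, τ) = sin(s)cos(τ) + sin(4s)cos(4τ)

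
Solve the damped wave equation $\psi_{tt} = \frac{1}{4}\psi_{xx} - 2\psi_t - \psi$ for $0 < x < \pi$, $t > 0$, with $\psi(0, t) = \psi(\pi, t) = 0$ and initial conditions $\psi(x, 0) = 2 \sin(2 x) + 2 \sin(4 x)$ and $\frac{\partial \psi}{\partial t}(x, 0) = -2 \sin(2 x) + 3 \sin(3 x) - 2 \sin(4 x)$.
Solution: Substitute $\psi = e^{-t}u$, i.e. $u = e^{t}\psi$.
By the product rule, $\psi_t = e^{-t}(u_t - u)$, $\psi_{tt} = e^{-t}(u_{tt} - 2u_t + u)$, $\psi_{xx} = e^{-t}u_{xx}$.
Substituting into the PDE and dividing by $e^{-t}$: $u_{tt} - 2u_t + u = \frac{1}{4}u_{xx} - 2(u_t - u) - u$.
The lower-order terms cancel, leaving the standard wave equation $u_{tt} = \frac{1}{4}u_{xx}$.
Initial data for $u$: $u(x,0) = \psi(x,0) = 2 \sin(2 x) + 2 \sin(4 x)$; $u_t(x,0) = \psi_t(x,0) + \psi(x,0) = 3 \sin(3 x)$. The boundary conditions carry over: $u(0,t) = u(\pi,t) = 0$.
Solve for $u$:
  Using separation of variables $u = X(x)T(t)$:
  Eigenfunctions: $\sin(nx)$, $n = 1, 2, 3, \ldots$
  General solution: $u(x, t) = \sum [A_n \cos(n t/2) + B_n \sin(n t/2)] \sin(nx)$
  From $u(x,0) = 2 \sin(2 x) + 2 \sin(4 x)$: $A_2=2, A_4=2$. From $u_t(x,0) = 3 \sin(3 x)$, using $u_t(x,0) = \sum \omega_n B_n \sin(nx)$ with $\omega_n = n/2$: $B_3 = 3/(3/2) = 2$.
Hence $u(x,t) = 2 \sin(3 t/2) \sin(3 x) + 2 \sin(2 x) \cos(t) + 2 \sin(4 x) \cos(2 t)$.
Transform back: $\psi(x,t) = e^{-t}u(x,t)$.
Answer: $\psi(x, t) = 2 e^{-t} \sin(3 t/2) \sin(3 x) + 2 e^{-t} \sin(2 x) \cos(t) + 2 e^{-t} \sin(4 x) \cos(2 t)$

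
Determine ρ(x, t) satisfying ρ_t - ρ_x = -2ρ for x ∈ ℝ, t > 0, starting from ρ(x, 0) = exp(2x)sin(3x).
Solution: Substitute ρ = exp(2x)u, i.e. u = exp(-2x)ρ.
By the product rule, ρ_x = exp(2x)(u_x + 2u), ρ_t = exp(2x)u_t.
Substituting into the PDE and dividing by exp(2x): u_t - (u_x + 2u) = -2u.
The lower-order terms cancel, leaving the standard advection equation u_t - u_x = 0.
Initial data for u: u(x,0) = exp(-2x)ρ(x,0) = sin(3x).
Solve for u:
  By method of characteristics (waves move left with speed 1):
  Along characteristics x + t = const, u is constant, so u(x,t) = f(x + t) with f = u(·, 0).
Hence u(x,t) = sin(3t + 3x).
Transform back: ρ(x,t) = exp(2x)u(x,t).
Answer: ρ(x, t) = exp(2x)sin(3t + 3x)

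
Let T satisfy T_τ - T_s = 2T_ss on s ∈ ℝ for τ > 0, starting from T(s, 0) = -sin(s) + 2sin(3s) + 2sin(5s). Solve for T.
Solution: Moving frame: η = s + τ, σ = τ, T = u(η,σ), so T_τ = u_σ + u_η and T_ss = u_ηη.
Hence T_τ - T_s = u_σ and the PDE becomes the heat equation u_σ = 2u_ηη on η ∈ ℝ.
Initial data: u(η,0) = T(η,0) = -sin(η) + 2sin(3η) + 2sin(5η). Each mode sin(nη) decays as exp(-2n²σ) on ℝ, so u(η,σ) = Σ c_n exp(-2n²σ) sin(nη) with c_1=-1, c_3=2, c_5=2: u(η,σ) = -exp(-2σ)sin(η) + 2exp(-18σ)sin(3η) + 2exp(-50σ)sin(5η).
Substituting back: T(s,τ) = u(s + τ, τ).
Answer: T(s, τ) = -exp(-2τ)sin(s + τ) + 2exp(-18τ)sin(3s + 3τ) + 2exp(-50τ)sin(5s + 5τ)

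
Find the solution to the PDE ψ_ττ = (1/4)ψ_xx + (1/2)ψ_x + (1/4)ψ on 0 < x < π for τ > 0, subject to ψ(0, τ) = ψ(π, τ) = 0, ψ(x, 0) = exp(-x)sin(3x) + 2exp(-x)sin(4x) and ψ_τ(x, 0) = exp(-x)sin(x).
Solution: Substitute ψ = exp(-x)u.
Then ψ_x = exp(-x)(u_x - u), ψ_xx = exp(-x)(u_xx - 2u_x + u), ψ_ττ = exp(-x)u_ττ; substituting and dividing by exp(-x), the lower-order terms cancel: u_ττ = (1/4)u_xx (standard wave equation).
Data for u: u(x,0) = exp(x)ψ(x,0) = sin(3x) + 2sin(4x); u_τ(x,0) = exp(x)ψ_τ(x,0) = sin(x). The boundary conditions carry over: u(0,τ) = u(π,τ) = 0.
Separating variables: u = Σ [A_n cos(ω_n τ) + B_n sin(ω_n τ)] sin(nx), ω_n = n/2. From ICs (B_n = velocity coefficient / ω_n): A_3=1, A_4=2, B_1=2.
So u(x,τ) = 2sin(x)sin(τ/2) + sin(3x)cos(3τ/2) + 2sin(4x)cos(2τ), and ψ(x,τ) = exp(-x)u(x,τ).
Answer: ψ(x, τ) = 2exp(-x)sin(x)sin(τ/2) + exp(-x)sin(3x)cos(3τ/2) + 2exp(-x)sin(4x)cos(2τ)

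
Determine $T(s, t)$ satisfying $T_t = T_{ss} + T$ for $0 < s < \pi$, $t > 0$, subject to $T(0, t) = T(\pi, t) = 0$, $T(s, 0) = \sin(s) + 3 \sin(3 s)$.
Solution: Substitute $T = e^{t}u$.
Then $T_t = e^{t}(u_t + u)$, $T_{ss} = e^{t}u_{ss}$; substituting and dividing by $e^{t}$, the lower-order terms cancel: $u_t = u_{ss}$ (standard heat equation).
Data for $u$: $u(s,0) = T(s,0) = \sin(s) + 3 \sin(3 s)$. The boundary conditions carry over: $u(0,t) = u(\pi,t) = 0$.
Separating variables: $u = \sum c_n e^{-n^2t} \sin(ns)$. From $u(s,0) = \sin(s) + 3 \sin(3 s)$: $c_1=1, c_3=3$.
So $u(s,t) = e^{-t} \sin(s) + 3 e^{-9 t} \sin(3 s)$, and $T(s,t) = e^{t}u(s,t)$.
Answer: $T(s, t) = \sin(s) + 3 e^{-8 t} \sin(3 s)$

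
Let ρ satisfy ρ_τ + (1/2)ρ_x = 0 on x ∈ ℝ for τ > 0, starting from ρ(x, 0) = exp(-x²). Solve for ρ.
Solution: By characteristics (dx/dτ = 1/2), ρ(x,τ) = f(x - (1/2)τ) with f = ρ(·, 0).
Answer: ρ(x, τ) = exp(-(x - τ/2)²)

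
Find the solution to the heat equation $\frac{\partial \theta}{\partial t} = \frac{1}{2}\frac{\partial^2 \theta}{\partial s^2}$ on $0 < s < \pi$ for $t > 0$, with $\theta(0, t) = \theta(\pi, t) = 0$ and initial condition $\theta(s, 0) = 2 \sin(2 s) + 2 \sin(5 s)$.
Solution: Separating variables: $\theta = \sum c_n e^{-n^2t/2} \sin(ns)$. From $\theta(s,0) = 2 \sin(2 s) + 2 \sin(5 s)$: $c_2=2, c_5=2$.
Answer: $\theta(s, t) = 2 e^{-2 t} \sin(2 s) + 2 e^{-25 t/2} \sin(5 s)$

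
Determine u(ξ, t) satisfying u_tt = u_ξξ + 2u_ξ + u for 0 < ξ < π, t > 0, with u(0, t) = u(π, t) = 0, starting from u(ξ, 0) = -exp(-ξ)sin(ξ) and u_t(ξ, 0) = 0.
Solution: Substitute u = exp(-ξ)w, i.e. w = exp(ξ)u.
By the product rule, u_ξ = exp(-ξ)(w_ξ - w), u_ξξ = exp(-ξ)(w_ξξ - 2w_ξ + w), u_tt = exp(-ξ)w_tt.
Substituting into the PDE and dividing by exp(-ξ): w_tt = (w_ξξ - 2w_ξ + w) + 2(w_ξ - w) + w.
The lower-order terms cancel, leaving the standard wave equation w_tt = w_ξξ.
Initial data for w: w(ξ,0) = exp(ξ)u(ξ,0) = -sin(ξ); w_t(ξ,0) = exp(ξ)u_t(ξ,0) = 0. The boundary conditions carry over: w(0,t) = w(π,t) = 0.
Solve for w:
  Using separation of variables w = X(ξ)T(t):
  Eigenfunctions: sin(nξ), n = 1, 2, 3, ...
  General solution: w(ξ, t) = Σ [A_n cos(n t) + B_n sin(n t)] sin(nξ)
  From w(ξ,0) = -sin(ξ): A_1=-1. From w_t(ξ,0) = 0: all B_n = 0.
Hence w(ξ,t) = -sin(ξ)cos(t).
Transform back: u(ξ,t) = exp(-ξ)w(ξ,t).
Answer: u(ξ, t) = -exp(-ξ)sin(ξ)cos(t)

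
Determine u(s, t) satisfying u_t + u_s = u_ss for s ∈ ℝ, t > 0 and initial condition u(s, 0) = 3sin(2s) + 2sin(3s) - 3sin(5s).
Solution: Change to a moving frame: let η = s - t, σ = t and write u(s,t) = w(η,σ).
By the chain rule u_t = w_σ - w_η, u_s = w_η, u_ss = w_ηη.
Then u_t + u_s = w_σ: the advection term cancels and the PDE becomes the heat equation w_σ = w_ηη on η ∈ ℝ.
Initial data: w(η,0) = u(η,0) = 3sin(2η) + 2sin(3η) - 3sin(5η).
On η ∈ ℝ each mode satisfies (sin(nη))″ = -n² sin(nη), so exp(-n²σ) sin(nη) solves the heat equation; by superposition w(η,σ) = Σ c_n exp(-n²σ) sin(nη).
Reading off the coefficients: c_2=3, c_3=2, c_5=-3, so w(η,σ) = 3exp(-4σ)sin(2η) + 2exp(-9σ)sin(3η) - 3exp(-25σ)sin(5η).
Substituting back η = s - t, σ = t: u(s,t) = w(s - t, t).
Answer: u(s, t) = 3exp(-4t)sin(2s - 2t) + 2exp(-9t)sin(3s - 3t) - 3exp(-25t)sin(5s - 5t)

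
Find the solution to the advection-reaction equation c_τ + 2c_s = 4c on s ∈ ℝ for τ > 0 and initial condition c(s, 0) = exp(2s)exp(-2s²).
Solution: Substitute c = exp(2s)u.
Then c_s = exp(2s)(u_s + 2u), c_τ = exp(2s)u_τ; substituting and dividing by exp(2s), the lower-order terms cancel: u_τ + 2u_s = 0 (standard advection equation).
Data for u: u(s,0) = exp(-2s)c(s,0) = exp(-2s²).
By characteristics (ds/dτ = 2), u(s,τ) = f(s - 2τ) with f = u(·, 0).
So u(s,τ) = exp(-2(s - 2τ)²), and c(s,τ) = exp(2s)u(s,τ).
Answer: c(s, τ) = exp(2s)exp(-2(s - 2τ)²)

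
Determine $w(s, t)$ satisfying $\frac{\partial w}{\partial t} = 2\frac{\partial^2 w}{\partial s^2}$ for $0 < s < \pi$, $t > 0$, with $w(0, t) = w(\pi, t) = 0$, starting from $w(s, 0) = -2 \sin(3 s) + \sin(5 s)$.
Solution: Using separation of variables $w = X(s)T(t)$:
Eigenfunctions: $\sin(ns)$, $n = 1, 2, 3, \ldots$
General solution: $w(s, t) = \sum c_n \sin(ns) e^{-2n^2 t}$
Matching $w(s,0) = -2 \sin(3 s) + \sin(5 s)$ term by term: $c_3=-2, c_5=1$.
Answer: $w(s, t) = -2 e^{-18 t} \sin(3 s) + e^{-50 t} \sin(5 s)$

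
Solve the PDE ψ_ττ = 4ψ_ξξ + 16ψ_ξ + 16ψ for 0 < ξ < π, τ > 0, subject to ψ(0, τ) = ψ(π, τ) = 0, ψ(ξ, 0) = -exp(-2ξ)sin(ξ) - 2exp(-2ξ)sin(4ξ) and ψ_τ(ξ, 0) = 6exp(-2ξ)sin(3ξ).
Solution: Substitute ψ = exp(-2ξ)u, i.e. u = exp(2ξ)ψ.
By the product rule, ψ_ξ = exp(-2ξ)(u_ξ - 2u), ψ_ξξ = exp(-2ξ)(u_ξξ - 4u_ξ + 4u), ψ_ττ = exp(-2ξ)u_ττ.
Substituting into the PDE and dividing by exp(-2ξ): u_ττ = 4(u_ξξ - 4u_ξ + 4u) + 16(u_ξ - 2u) + 16u.
The lower-order terms cancel, leaving the standard wave equation u_ττ = 4u_ξξ.
Initial data for u: u(ξ,0) = exp(2ξ)ψ(ξ,0) = -sin(ξ) - 2sin(4ξ); u_τ(ξ,0) = exp(2ξ)ψ_τ(ξ,0) = 6sin(3ξ). The boundary conditions carry over: u(0,τ) = u(π,τ) = 0.
Solve for u:
  Using separation of variables u = X(ξ)T(τ):
  Eigenfunctions: sin(nξ), n = 1, 2, 3, ...
  General solution: u(ξ, τ) = Σ [A_n cos(2n τ) + B_n sin(2n τ)] sin(nξ)
  From u(ξ,0) = -sin(ξ) - 2sin(4ξ): A_1=-1, A_4=-2. From u_τ(ξ,0) = 6sin(3ξ), using u_τ(ξ,0) = Σ ω_n B_n sin(nξ) with ω_n = 2n: B_3 = 6/6 = 1.
Hence u(ξ,τ) = -sin(ξ)cos(2τ) + sin(3ξ)sin(6τ) - 2sin(4ξ)cos(8τ).
Transform back: ψ(ξ,τ) = exp(-2ξ)u(ξ,τ).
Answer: ψ(ξ, τ) = -exp(-2ξ)sin(ξ)cos(2τ) + exp(-2ξ)sin(3ξ)sin(6τ) - 2exp(-2ξ)sin(4ξ)cos(8τ)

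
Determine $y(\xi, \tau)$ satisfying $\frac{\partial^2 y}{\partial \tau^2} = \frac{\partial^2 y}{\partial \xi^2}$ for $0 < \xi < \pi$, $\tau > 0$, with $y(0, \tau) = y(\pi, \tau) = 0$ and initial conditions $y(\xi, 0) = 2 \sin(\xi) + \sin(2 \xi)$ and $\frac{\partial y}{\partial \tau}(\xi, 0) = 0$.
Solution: Separating variables: $y = \sum [A_n \cos(\omega_n \tau) + B_n \sin(\omega_n \tau)] \sin(n\xi)$, $\omega_n = n$. From ICs: $A_1=2, A_2=1$.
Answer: $y(\xi, \tau) = 2 \sin(\xi) \cos(\tau) + \sin(2 \xi) \cos(2 \tau)$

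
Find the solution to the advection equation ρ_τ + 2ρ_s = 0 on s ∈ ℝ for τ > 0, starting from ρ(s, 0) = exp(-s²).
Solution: By method of characteristics (waves move right with speed 2):
Along characteristics s - 2τ = const, ρ is constant, so ρ(s,τ) = f(s - 2τ) with f = ρ(·, 0).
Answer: ρ(s, τ) = exp(-(s - 2τ)²)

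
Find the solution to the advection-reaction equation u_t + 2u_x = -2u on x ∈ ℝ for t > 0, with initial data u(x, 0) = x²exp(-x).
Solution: Substitute u = exp(-x)w.
Then u_x = exp(-x)(w_x - w), u_t = exp(-x)w_t; substituting and dividing by exp(-x), the lower-order terms cancel: w_t + 2w_x = 0 (standard advection equation).
Data for w: w(x,0) = exp(x)u(x,0) = x².
By characteristics (dx/dt = 2), w(x,t) = f(x - 2t) with f = w(·, 0).
So w(x,t) = 4t² - 4tx + x², and u(x,t) = exp(-x)w(x,t).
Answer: u(x, t) = 4t²exp(-x) - 4txexp(-x) + x²exp(-x)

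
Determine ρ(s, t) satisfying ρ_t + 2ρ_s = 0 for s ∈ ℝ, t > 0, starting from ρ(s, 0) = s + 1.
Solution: By method of characteristics (waves move right with speed 2):
Along characteristics s - 2t = const, ρ is constant, so ρ(s,t) = f(s - 2t) with f = ρ(·, 0).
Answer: ρ(s, t) = s - 2t + 1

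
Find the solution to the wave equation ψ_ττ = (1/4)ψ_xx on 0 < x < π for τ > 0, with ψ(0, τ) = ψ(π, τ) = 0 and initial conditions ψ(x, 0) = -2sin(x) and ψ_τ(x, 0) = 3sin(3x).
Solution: Using separation of variables ψ = X(x)T(τ):
Eigenfunctions: sin(nx), n = 1, 2, 3, ...
General solution: ψ(x, τ) = Σ [A_n cos(n τ/2) + B_n sin(n τ/2)] sin(nx)
From ψ(x,0) = -2sin(x): A_1=-2. From ψ_τ(x,0) = 3sin(3x), using ψ_τ(x,0) = Σ ω_n B_n sin(nx) with ω_n = n/2: B_3 = 3/(3/2) = 2.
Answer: ψ(x, τ) = -2sin(x)cos(τ/2) + 2sin(3x)sin(3τ/2)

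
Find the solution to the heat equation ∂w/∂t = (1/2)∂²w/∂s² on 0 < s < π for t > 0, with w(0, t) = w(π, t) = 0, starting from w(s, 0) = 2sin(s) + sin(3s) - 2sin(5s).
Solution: Using separation of variables w = X(s)T(t):
Eigenfunctions: sin(ns), n = 1, 2, 3, ...
General solution: w(s, t) = Σ c_n sin(ns) exp(-n² t/2)
Matching w(s,0) = 2sin(s) + sin(3s) - 2sin(5s) term by term: c_1=2, c_3=1, c_5=-2.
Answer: w(s, t) = 2exp(-t/2)sin(s) + exp(-9t/2)sin(3s) - 2exp(-25t/2)sin(5s)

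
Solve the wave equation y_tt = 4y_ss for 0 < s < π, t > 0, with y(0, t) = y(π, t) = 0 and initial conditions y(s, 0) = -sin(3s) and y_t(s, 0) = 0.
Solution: Separating variables: y = Σ [A_n cos(ω_n t) + B_n sin(ω_n t)] sin(ns), ω_n = 2n. From ICs: A_3=-1.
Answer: y(s, t) = -sin(3s)cos(6t)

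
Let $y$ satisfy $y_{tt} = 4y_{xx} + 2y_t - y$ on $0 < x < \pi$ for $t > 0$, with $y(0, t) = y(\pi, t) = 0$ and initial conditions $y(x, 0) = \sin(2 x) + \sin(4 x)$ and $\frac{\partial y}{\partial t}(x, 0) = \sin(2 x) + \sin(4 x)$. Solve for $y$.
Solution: Substitute $y = e^{t}u$.
Then $y_t = e^{t}(u_t + u)$, $y_{tt} = e^{t}(u_{tt} + 2u_t + u)$, $y_{xx} = e^{t}u_{xx}$; substituting and dividing by $e^{t}$, the lower-order terms cancel: $u_{tt} = 4u_{xx}$ (standard wave equation).
Data for $u$: $u(x,0) = y(x,0) = \sin(2 x) + \sin(4 x)$; $u_t(x,0) = y_t(x,0) - y(x,0) = 0$. The boundary conditions carry over: $u(0,t) = u(\pi,t) = 0$.
Separating variables: $u = \sum [A_n \cos(\omega_n t) + B_n \sin(\omega_n t)] \sin(nx)$, $\omega_n = 2n$. From ICs: $A_2=1, A_4=1$.
So $u(x,t) = \sin(2 x) \cos(4 t) + \sin(4 x) \cos(8 t)$, and $y(x,t) = e^{t}u(x,t)$.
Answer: $y(x, t) = e^{t} \sin(2 x) \cos(4 t) + e^{t} \sin(4 x) \cos(8 t)$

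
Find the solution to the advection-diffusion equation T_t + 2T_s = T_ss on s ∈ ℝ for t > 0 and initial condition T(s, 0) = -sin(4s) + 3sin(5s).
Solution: Change to a moving frame: let η = s - 2t, σ = t and write T(s,t) = u(η,σ).
By the chain rule T_t = u_σ - 2u_η, T_s = u_η, T_ss = u_ηη.
Then T_t + 2T_s = u_σ: the advection term cancels and the PDE becomes the heat equation u_σ = u_ηη on η ∈ ℝ.
Initial data: u(η,0) = T(η,0) = -sin(4η) + 3sin(5η).
On η ∈ ℝ each mode satisfies (sin(nη))″ = -n² sin(nη), so exp(-n²σ) sin(nη) solves the heat equation; by superposition u(η,σ) = Σ c_n exp(-n²σ) sin(nη).
Reading off the coefficients: c_4=-1, c_5=3, so u(η,σ) = -exp(-16σ)sin(4η) + 3exp(-25σ)sin(5η).
Substituting back η = s - 2t, σ = t: T(s,t) = u(s - 2t, t).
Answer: T(s, t) = -exp(-16t)sin(4s - 8t) + 3exp(-25t)sin(5s - 10t)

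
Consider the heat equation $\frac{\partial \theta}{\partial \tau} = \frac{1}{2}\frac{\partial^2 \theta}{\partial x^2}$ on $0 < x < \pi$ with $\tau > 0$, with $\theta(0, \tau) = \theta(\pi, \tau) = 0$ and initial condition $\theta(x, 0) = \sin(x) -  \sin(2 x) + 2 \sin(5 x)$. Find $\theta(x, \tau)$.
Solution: Using separation of variables $\theta = X(x)G(\tau)$:
Eigenfunctions: $\sin(nx)$, $n = 1, 2, 3, \ldots$
General solution: $\theta(x, \tau) = \sum c_n \sin(nx) e^{-n^2 \tau/2}$
Matching $\theta(x,0) = \sin(x) - \sin(2 x) + 2 \sin(5 x)$ term by term: $c_1=1, c_2=-1, c_5=2$.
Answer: $\theta(x, \tau) = - e^{-2 \tau} \sin(2 x) + e^{-\tau/2} \sin(x) + 2 e^{-25 \tau/2} \sin(5 x)$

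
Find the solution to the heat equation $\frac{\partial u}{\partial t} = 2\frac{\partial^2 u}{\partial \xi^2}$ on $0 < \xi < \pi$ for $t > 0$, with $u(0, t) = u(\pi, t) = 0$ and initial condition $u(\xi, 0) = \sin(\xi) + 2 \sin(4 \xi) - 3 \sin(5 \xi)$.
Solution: Using separation of variables $u = X(\xi)T(t)$:
Eigenfunctions: $\sin(n\xi)$, $n = 1, 2, 3, \ldots$
General solution: $u(\xi, t) = \sum c_n \sin(n\xi) e^{-2n^2 t}$
Matching $u(\xi,0) = \sin(\xi) + 2 \sin(4 \xi) - 3 \sin(5 \xi)$ term by term: $c_1=1, c_4=2, c_5=-3$.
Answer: $u(\xi, t) = e^{-2 t} \sin(\xi) + 2 e^{-32 t} \sin(4 \xi) - 3 e^{-50 t} \sin(5 \xi)$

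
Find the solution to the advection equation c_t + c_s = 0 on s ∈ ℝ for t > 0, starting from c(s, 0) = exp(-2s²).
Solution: By method of characteristics (waves move right with speed 1):
Along characteristics s - t = const, c is constant, so c(s,t) = f(s - t) with f = c(·, 0).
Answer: c(s, t) = exp(-2(s - t)²)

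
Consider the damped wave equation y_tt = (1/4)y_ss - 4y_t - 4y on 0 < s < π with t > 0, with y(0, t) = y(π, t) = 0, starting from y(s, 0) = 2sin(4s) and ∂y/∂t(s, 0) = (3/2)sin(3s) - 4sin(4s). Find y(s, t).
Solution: Substitute y = exp(-2t)u.
Then y_t = exp(-2t)(u_t - 2u), y_tt = exp(-2t)(u_tt - 4u_t + 4u), y_ss = exp(-2t)u_ss; substituting and dividing by exp(-2t), the lower-order terms cancel: u_tt = (1/4)u_ss (standard wave equation).
Data for u: u(s,0) = y(s,0) = 2sin(4s); u_t(s,0) = y_t(s,0) + 2y(s,0) = (3/2)sin(3s). The boundary conditions carry over: u(0,t) = u(π,t) = 0.
Separating variables: u = Σ [A_n cos(ω_n t) + B_n sin(ω_n t)] sin(ns), ω_n = n/2. From ICs (B_n = velocity coefficient / ω_n): A_4=2, B_3=1.
So u(s,t) = sin(3s)sin(3t/2) + 2sin(4s)cos(2t), and y(s,t) = exp(-2t)u(s,t).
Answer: y(s, t) = exp(-2t)sin(3s)sin(3t/2) + 2exp(-2t)sin(4s)cos(2t)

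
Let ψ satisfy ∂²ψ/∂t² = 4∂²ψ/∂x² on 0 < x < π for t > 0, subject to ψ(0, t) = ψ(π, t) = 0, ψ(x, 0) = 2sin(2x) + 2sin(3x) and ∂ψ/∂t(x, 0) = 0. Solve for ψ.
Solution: Separating variables: ψ = Σ [A_n cos(ω_n t) + B_n sin(ω_n t)] sin(nx), ω_n = 2n. From ICs: A_2=2, A_3=2.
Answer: ψ(x, t) = 2sin(2x)cos(4t) + 2sin(3x)cos(6t)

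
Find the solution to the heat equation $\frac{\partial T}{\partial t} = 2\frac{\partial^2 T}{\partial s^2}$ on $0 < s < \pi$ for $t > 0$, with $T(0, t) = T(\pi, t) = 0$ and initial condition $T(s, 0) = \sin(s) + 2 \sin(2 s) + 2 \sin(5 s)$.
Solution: Separating variables: $T = \sum c_n e^{-2n^2t} \sin(ns)$. From $T(s,0) = \sin(s) + 2 \sin(2 s) + 2 \sin(5 s)$: $c_1=1, c_2=2, c_5=2$.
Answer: $T(s, t) = e^{-2 t} \sin(s) + 2 e^{-8 t} \sin(2 s) + 2 e^{-50 t} \sin(5 s)$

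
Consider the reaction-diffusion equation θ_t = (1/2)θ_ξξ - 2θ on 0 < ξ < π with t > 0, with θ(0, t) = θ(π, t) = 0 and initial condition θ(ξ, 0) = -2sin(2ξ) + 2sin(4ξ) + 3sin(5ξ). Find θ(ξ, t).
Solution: Substitute θ = exp(-2t)u.
Then θ_t = exp(-2t)(u_t - 2u), θ_ξξ = exp(-2t)u_ξξ; substituting and dividing by exp(-2t), the lower-order terms cancel: u_t = (1/2)u_ξξ (standard heat equation).
Data for u: u(ξ,0) = θ(ξ,0) = -2sin(2ξ) + 2sin(4ξ) + 3sin(5ξ). The boundary conditions carry over: u(0,t) = u(π,t) = 0.
Separating variables: u = Σ c_n exp(-n²t/2) sin(nξ). From u(ξ,0) = -2sin(2ξ) + 2sin(4ξ) + 3sin(5ξ): c_2=-2, c_4=2, c_5=3.
So u(ξ,t) = -2exp(-2t)sin(2ξ) + 2exp(-8t)sin(4ξ) + 3exp(-25t/2)sin(5ξ), and θ(ξ,t) = exp(-2t)u(ξ,t).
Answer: θ(ξ, t) = -2exp(-4t)sin(2ξ) + 2exp(-10t)sin(4ξ) + 3exp(-29t/2)sin(5ξ)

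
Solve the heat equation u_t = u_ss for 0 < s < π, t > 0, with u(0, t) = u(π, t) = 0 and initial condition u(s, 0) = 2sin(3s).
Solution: Separating variables: u = Σ c_n exp(-n²t) sin(ns). From u(s,0) = 2sin(3s): c_3=2.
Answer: u(s, t) = 2exp(-9t)sin(3s)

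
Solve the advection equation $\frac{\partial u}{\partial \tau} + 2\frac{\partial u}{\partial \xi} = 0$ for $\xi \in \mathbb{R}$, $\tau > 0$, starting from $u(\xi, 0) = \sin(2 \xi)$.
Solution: By characteristics ($d\xi/d\tau = 2$), $u(\xi,\tau) = f(\xi - 2\tau)$ with $f = u( \cdot , 0)$.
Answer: $u(\xi, \tau) = - \sin(4 \tau - 2 \xi)$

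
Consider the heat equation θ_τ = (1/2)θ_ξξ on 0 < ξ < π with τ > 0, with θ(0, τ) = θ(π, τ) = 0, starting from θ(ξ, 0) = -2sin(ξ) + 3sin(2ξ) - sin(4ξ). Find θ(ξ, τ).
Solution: Using separation of variables θ = X(ξ)G(τ):
Eigenfunctions: sin(nξ), n = 1, 2, 3, ...
General solution: θ(ξ, τ) = Σ c_n sin(nξ) exp(-n² τ/2)
Matching θ(ξ,0) = -2sin(ξ) + 3sin(2ξ) - sin(4ξ) term by term: c_1=-2, c_2=3, c_4=-1.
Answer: θ(ξ, τ) = 3exp(-2τ)sin(2ξ) - exp(-8τ)sin(4ξ) - 2exp(-τ/2)sin(ξ)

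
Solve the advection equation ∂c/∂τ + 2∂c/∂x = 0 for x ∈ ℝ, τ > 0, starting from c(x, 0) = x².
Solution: By characteristics (dx/dτ = 2), c(x,τ) = f(x - 2τ) with f = c(·, 0).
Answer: c(x, τ) = x² - 4xτ + 4τ²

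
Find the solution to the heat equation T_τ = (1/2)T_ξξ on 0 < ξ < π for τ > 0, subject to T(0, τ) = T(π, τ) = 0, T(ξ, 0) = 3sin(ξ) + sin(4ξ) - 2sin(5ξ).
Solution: Separating variables: T = Σ c_n exp(-n²τ/2) sin(nξ). From T(ξ,0) = 3sin(ξ) + sin(4ξ) - 2sin(5ξ): c_1=3, c_4=1, c_5=-2.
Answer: T(ξ, τ) = exp(-8τ)sin(4ξ) + 3exp(-τ/2)sin(ξ) - 2exp(-25τ/2)sin(5ξ)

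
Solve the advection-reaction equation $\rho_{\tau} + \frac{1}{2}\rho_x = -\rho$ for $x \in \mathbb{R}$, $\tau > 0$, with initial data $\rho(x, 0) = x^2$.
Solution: Substitute $\rho = e^{-\tau}u$.
Then $\rho_{\tau} = e^{-\tau}(u_{\tau} - u)$, $\rho_x = e^{-\tau}u_x$; substituting and dividing by $e^{-\tau}$, the lower-order terms cancel: $u_{\tau} + \frac{1}{2}u_x = 0$ (standard advection equation).
Data for $u$: $u(x,0) = \rho(x,0) = x^2$.
By characteristics ($dx/d\tau = 1/2$), $u(x,\tau) = f(x - \frac{1}{2}\tau)$ with $f = u( \cdot , 0)$.
So $u(x,\tau) = x^2 - x \tau + \frac{1}{4} \tau^2$, and $\rho(x,\tau) = e^{-\tau}u(x,\tau)$.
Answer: $\rho(x, \tau) = \frac{1}{4} \tau^2 e^{-\tau} -  \tau x e^{-\tau} + x^2 e^{-\tau}$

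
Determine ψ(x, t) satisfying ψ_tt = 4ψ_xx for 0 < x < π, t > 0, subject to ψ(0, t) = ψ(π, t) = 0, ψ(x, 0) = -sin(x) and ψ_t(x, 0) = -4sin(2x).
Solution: Using separation of variables ψ = X(x)T(t):
Eigenfunctions: sin(nx), n = 1, 2, 3, ...
General solution: ψ(x, t) = Σ [A_n cos(2n t) + B_n sin(2n t)] sin(nx)
From ψ(x,0) = -sin(x): A_1=-1. From ψ_t(x,0) = -4sin(2x), using ψ_t(x,0) = Σ ω_n B_n sin(nx) with ω_n = 2n: B_2 = (-4)/4 = -1.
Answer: ψ(x, t) = -sin(4t)sin(2x) - sin(x)cos(2t)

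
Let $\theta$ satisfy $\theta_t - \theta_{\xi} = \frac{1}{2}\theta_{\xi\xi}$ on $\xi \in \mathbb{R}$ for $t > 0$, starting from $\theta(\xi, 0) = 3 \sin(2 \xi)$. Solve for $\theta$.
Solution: Moving frame: $\eta = \xi + t$, $\sigma = t$, $\theta = u(\eta,\sigma)$, so $\theta_t = u_{\sigma} + u_{\eta}$ and $\theta_{\xi\xi} = u_{\eta\eta}$.
Hence $\theta_t - \theta_{\xi} = u_{\sigma}$ and the PDE becomes the heat equation $u_{\sigma} = \frac{1}{2}u_{\eta\eta}$ on $\eta \in \mathbb{R}$.
Initial data: $u(\eta,0) = \theta(\eta,0) = 3 \sin(2 \eta)$. Each mode $\sin(n\eta)$ decays as $e^{-n^2\sigma/2}$ on $\mathbb{R}$, so $u(\eta,\sigma) = \sum c_n e^{-n^2\sigma/2} \sin(n\eta)$ with $c_2=3$: $u(\eta,\sigma) = 3 e^{-2 \sigma} \sin(2 \eta)$.
Substituting back: $\theta(\xi,t) = u(\xi + t, t)$.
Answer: $\theta(\xi, t) = 3 e^{-2 t} \sin(2 \xi + 2 t)$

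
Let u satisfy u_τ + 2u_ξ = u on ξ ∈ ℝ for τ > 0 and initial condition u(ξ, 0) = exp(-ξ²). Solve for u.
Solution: Substitute u = exp(τ)w, i.e. w = exp(-τ)u.
By the product rule, u_τ = exp(τ)(w_τ + w), u_ξ = exp(τ)w_ξ.
Substituting into the PDE and dividing by exp(τ): w_τ + w + 2w_ξ = w.
The lower-order terms cancel, leaving the standard advection equation w_τ + 2w_ξ = 0.
Initial data for w: w(ξ,0) = u(ξ,0) = exp(-ξ²).
Solve for w:
  By method of characteristics (waves move right with speed 2):
  Along characteristics ξ - 2τ = const, w is constant, so w(ξ,τ) = f(ξ - 2τ) with f = w(·, 0).
Hence w(ξ,τ) = exp(-(ξ - 2τ)²).
Transform back: u(ξ,τ) = exp(τ)w(ξ,τ).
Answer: u(ξ, τ) = exp(τ)exp(-(ξ - 2τ)²)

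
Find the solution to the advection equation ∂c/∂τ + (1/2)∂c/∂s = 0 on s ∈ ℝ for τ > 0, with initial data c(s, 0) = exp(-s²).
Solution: By characteristics (ds/dτ = 1/2), c(s,τ) = f(s - (1/2)τ) with f = c(·, 0).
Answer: c(s, τ) = exp(-(s - τ/2)²)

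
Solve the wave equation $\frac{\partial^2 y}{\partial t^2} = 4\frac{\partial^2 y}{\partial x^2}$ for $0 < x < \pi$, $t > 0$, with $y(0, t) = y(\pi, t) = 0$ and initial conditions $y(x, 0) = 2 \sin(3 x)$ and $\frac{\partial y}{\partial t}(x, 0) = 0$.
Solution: Using separation of variables $y = X(x)T(t)$:
Eigenfunctions: $\sin(nx)$, $n = 1, 2, 3, \ldots$
General solution: $y(x, t) = \sum [A_n \cos(2n t) + B_n \sin(2n t)] \sin(nx)$
From $y(x,0) = 2 \sin(3 x)$: $A_3=2$. From $y_t(x,0) = 0$: all $B_n = 0$.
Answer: $y(x, t) = 2 \sin(3 x) \cos(6 t)$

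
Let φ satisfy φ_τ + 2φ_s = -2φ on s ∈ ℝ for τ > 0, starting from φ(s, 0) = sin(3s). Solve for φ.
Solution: Substitute φ = exp(-2τ)u.
Then φ_τ = exp(-2τ)(u_τ - 2u), φ_s = exp(-2τ)u_s; substituting and dividing by exp(-2τ), the lower-order terms cancel: u_τ + 2u_s = 0 (standard advection equation).
Data for u: u(s,0) = φ(s,0) = sin(3s).
By characteristics (ds/dτ = 2), u(s,τ) = f(s - 2τ) with f = u(·, 0).
So u(s,τ) = sin(3s - 6τ), and φ(s,τ) = exp(-2τ)u(s,τ).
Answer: φ(s, τ) = exp(-2τ)sin(3s - 6τ)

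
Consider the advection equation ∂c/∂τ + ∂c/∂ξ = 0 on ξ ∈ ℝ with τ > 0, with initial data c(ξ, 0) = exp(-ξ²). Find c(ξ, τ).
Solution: By method of characteristics (waves move right with speed 1):
Along characteristics ξ - τ = const, c is constant, so c(ξ,τ) = f(ξ - τ) with f = c(·, 0).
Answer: c(ξ, τ) = exp(-(ξ - τ)²)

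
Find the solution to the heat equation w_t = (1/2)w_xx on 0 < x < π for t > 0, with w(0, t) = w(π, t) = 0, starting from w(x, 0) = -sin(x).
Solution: Using separation of variables w = X(x)T(t):
Eigenfunctions: sin(nx), n = 1, 2, 3, ...
General solution: w(x, t) = Σ c_n sin(nx) exp(-n² t/2)
Matching w(x,0) = -sin(x) term by term: c_1=-1.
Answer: w(x, t) = -exp(-t/2)sin(x)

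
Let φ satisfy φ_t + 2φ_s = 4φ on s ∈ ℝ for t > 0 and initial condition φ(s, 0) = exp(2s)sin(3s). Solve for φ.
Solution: Substitute φ = exp(2s)u.
Then φ_s = exp(2s)(u_s + 2u), φ_t = exp(2s)u_t; substituting and dividing by exp(2s), the lower-order terms cancel: u_t + 2u_s = 0 (standard advection equation).
Data for u: u(s,0) = exp(-2s)φ(s,0) = sin(3s).
By characteristics (ds/dt = 2), u(s,t) = f(s - 2t) with f = u(·, 0).
So u(s,t) = sin(3s - 6t), and φ(s,t) = exp(2s)u(s,t).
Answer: φ(s, t) = exp(2s)sin(3s - 6t)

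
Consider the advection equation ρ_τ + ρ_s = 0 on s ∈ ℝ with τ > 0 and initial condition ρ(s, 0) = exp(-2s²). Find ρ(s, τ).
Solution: By method of characteristics (waves move right with speed 1):
Along characteristics s - τ = const, ρ is constant, so ρ(s,τ) = f(s - τ) with f = ρ(·, 0).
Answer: ρ(s, τ) = exp(-2(s - τ)²)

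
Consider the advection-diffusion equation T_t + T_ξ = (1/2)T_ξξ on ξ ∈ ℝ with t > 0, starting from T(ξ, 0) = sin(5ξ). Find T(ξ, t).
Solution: Moving frame: η = ξ - t, σ = t, T = u(η,σ), so T_t = u_σ - u_η and T_ξξ = u_ηη.
Hence T_t + T_ξ = u_σ and the PDE becomes the heat equation u_σ = (1/2)u_ηη on η ∈ ℝ.
Initial data: u(η,0) = T(η,0) = sin(5η). Each mode sin(nη) decays as exp(-n²σ/2) on ℝ, so u(η,σ) = Σ c_n exp(-n²σ/2) sin(nη) with c_5=1: u(η,σ) = exp(-25σ/2)sin(5η).
Substituting back: T(ξ,t) = u(ξ - t, t).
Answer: T(ξ, t) = -exp(-25t/2)sin(5t - 5ξ)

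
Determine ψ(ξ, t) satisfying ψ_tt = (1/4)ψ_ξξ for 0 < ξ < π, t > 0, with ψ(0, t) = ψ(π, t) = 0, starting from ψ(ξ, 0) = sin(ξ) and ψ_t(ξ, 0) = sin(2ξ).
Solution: Using separation of variables ψ = X(ξ)T(t):
Eigenfunctions: sin(nξ), n = 1, 2, 3, ...
General solution: ψ(ξ, t) = Σ [A_n cos(n t/2) + B_n sin(n t/2)] sin(nξ)
From ψ(ξ,0) = sin(ξ): A_1=1. From ψ_t(ξ,0) = sin(2ξ), using ψ_t(ξ,0) = Σ ω_n B_n sin(nξ) with ω_n = n/2: B_2 = 1/1 = 1.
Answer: ψ(ξ, t) = sin(t)sin(2ξ) + sin(ξ)cos(t/2)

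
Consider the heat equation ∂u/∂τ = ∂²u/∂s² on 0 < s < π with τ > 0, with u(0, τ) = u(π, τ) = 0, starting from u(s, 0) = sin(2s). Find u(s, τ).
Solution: Using separation of variables u = X(s)T(τ):
Eigenfunctions: sin(ns), n = 1, 2, 3, ...
General solution: u(s, τ) = Σ c_n sin(ns) exp(-n² τ)
Matching u(s,0) = sin(2s) term by term: c_2=1.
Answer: u(s, τ) = exp(-4τ)sin(2s)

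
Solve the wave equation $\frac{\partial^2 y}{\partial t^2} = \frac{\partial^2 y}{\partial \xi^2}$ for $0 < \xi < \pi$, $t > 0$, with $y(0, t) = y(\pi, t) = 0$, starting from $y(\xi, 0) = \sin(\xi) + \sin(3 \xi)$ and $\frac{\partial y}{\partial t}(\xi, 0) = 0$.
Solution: Separating variables: $y = \sum [A_n \cos(\omega_n t) + B_n \sin(\omega_n t)] \sin(n\xi)$, $\omega_n = n$. From ICs: $A_1=1, A_3=1$.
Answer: $y(\xi, t) = \sin(\xi) \cos(t) + \sin(3 \xi) \cos(3 t)$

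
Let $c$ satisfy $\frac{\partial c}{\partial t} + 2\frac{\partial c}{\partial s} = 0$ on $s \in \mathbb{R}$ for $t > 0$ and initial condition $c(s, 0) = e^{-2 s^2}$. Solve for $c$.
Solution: By method of characteristics (waves move right with speed 2):
Along characteristics $s - 2t =$ const, $c$ is constant, so $c(s,t) = f(s - 2t)$ with $f = c( \cdot , 0)$.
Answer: $c(s, t) = e^{-2 (s - 2 t)^2}$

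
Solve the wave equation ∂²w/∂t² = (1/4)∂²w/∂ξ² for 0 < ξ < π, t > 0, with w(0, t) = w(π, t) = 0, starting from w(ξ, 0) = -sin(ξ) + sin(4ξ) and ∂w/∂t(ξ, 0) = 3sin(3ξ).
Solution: Using separation of variables w = X(ξ)T(t):
Eigenfunctions: sin(nξ), n = 1, 2, 3, ...
General solution: w(ξ, t) = Σ [A_n cos(n t/2) + B_n sin(n t/2)] sin(nξ)
From w(ξ,0) = -sin(ξ) + sin(4ξ): A_1=-1, A_4=1. From w_t(ξ,0) = 3sin(3ξ), using w_t(ξ,0) = Σ ω_n B_n sin(nξ) with ω_n = n/2: B_3 = 3/(3/2) = 2.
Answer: w(ξ, t) = 2sin(3t/2)sin(3ξ) - sin(ξ)cos(t/2) + sin(4ξ)cos(2t)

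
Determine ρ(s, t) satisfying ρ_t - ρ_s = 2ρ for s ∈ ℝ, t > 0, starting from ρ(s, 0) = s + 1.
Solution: Substitute ρ = exp(2t)u, i.e. u = exp(-2t)ρ.
By the product rule, ρ_t = exp(2t)(u_t + 2u), ρ_s = exp(2t)u_s.
Substituting into the PDE and dividing by exp(2t): u_t + 2u - u_s = 2u.
The lower-order terms cancel, leaving the standard advection equation u_t - u_s = 0.
Initial data for u: u(s,0) = ρ(s,0) = s + 1.
Solve for u:
  By method of characteristics (waves move left with speed 1):
  Along characteristics s + t = const, u is constant, so u(s,t) = f(s + t) with f = u(·, 0).
Hence u(s,t) = s + t + 1.
Transform back: ρ(s,t) = exp(2t)u(s,t).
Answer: ρ(s, t) = sexp(2t) + texp(2t) + exp(2t)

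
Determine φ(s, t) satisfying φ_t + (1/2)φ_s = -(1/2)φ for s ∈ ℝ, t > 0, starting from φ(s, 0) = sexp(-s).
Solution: Substitute φ = exp(-s)u, i.e. u = exp(s)φ.
By the product rule, φ_s = exp(-s)(u_s - u), φ_t = exp(-s)u_t.
Substituting into the PDE and dividing by exp(-s): u_t + (1/2)(u_s - u) = -(1/2)u.
The lower-order terms cancel, leaving the standard advection equation u_t + (1/2)u_s = 0.
Initial data for u: u(s,0) = exp(s)φ(s,0) = s.
Solve for u:
  By method of characteristics (waves move right with speed 1/2):
  Along characteristics s - (1/2)t = const, u is constant, so u(s,t) = f(s - (1/2)t) with f = u(·, 0).
Hence u(s,t) = s - (1/2)t.
Transform back: φ(s,t) = exp(-s)u(s,t).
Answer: φ(s, t) = sexp(-s) - (1/2)texp(-s)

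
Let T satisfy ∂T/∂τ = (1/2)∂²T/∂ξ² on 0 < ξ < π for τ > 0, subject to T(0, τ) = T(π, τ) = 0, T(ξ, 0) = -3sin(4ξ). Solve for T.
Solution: Separating variables: T = Σ c_n exp(-n²τ/2) sin(nξ). From T(ξ,0) = -3sin(4ξ): c_4=-3.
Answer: T(ξ, τ) = -3exp(-8τ)sin(4ξ)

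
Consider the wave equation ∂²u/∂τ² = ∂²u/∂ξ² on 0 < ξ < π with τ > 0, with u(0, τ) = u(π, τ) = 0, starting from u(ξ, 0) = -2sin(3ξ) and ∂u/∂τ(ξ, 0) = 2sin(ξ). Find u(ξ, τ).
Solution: Using separation of variables u = X(ξ)T(τ):
Eigenfunctions: sin(nξ), n = 1, 2, 3, ...
General solution: u(ξ, τ) = Σ [A_n cos(n τ) + B_n sin(n τ)] sin(nξ)
From u(ξ,0) = -2sin(3ξ): A_3=-2. From u_τ(ξ,0) = 2sin(ξ), using u_τ(ξ,0) = Σ ω_n B_n sin(nξ) with ω_n = n: B_1 = 2/1 = 2.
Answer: u(ξ, τ) = 2sin(ξ)sin(τ) - 2sin(3ξ)cos(3τ)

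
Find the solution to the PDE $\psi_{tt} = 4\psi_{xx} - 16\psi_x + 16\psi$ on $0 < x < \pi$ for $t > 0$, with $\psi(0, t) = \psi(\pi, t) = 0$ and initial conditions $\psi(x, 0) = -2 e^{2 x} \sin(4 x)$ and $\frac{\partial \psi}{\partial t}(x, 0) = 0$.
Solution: Substitute $\psi = e^{2x}u$, i.e. $u = e^{-2x}\psi$.
By the product rule, $\psi_x = e^{2x}(u_x + 2u)$, $\psi_{xx} = e^{2x}(u_{xx} + 4u_x + 4u)$, $\psi_{tt} = e^{2x}u_{tt}$.
Substituting into the PDE and dividing by $e^{2x}$: $u_{tt} = 4(u_{xx} + 4u_x + 4u) - 16(u_x + 2u) + 16u$.
The lower-order terms cancel, leaving the standard wave equation $u_{tt} = 4u_{xx}$.
Initial data for $u$: $u(x,0) = e^{-2x}\psi(x,0) = -2 \sin(4 x)$; $u_t(x,0) = e^{-2x}\psi_t(x,0) = 0$. The boundary conditions carry over: $u(0,t) = u(\pi,t) = 0$.
Solve for $u$:
  Using separation of variables $u = X(x)T(t)$:
  Eigenfunctions: $\sin(nx)$, $n = 1, 2, 3, \ldots$
  General solution: $u(x, t) = \sum [A_n \cos(2n t) + B_n \sin(2n t)] \sin(nx)$
  From $u(x,0) = -2 \sin(4 x)$: $A_4=-2$. From $u_t(x,0) = 0$: all $B_n = 0$.
Hence $u(x,t) = -2 \sin(4 x) \cos(8 t)$.
Transform back: $\psi(x,t) = e^{2x}u(x,t)$.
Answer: $\psi(x, t) = -2 e^{2 x} \sin(4 x) \cos(8 t)$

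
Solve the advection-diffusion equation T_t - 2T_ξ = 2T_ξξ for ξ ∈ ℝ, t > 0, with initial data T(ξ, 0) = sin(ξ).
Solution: Change to a moving frame: let η = ξ + 2t, σ = t and write T(ξ,t) = u(η,σ).
By the chain rule T_t = u_σ + 2u_η, T_ξ = u_η, T_ξξ = u_ηη.
Then T_t - 2T_ξ = u_σ: the advection term cancels and the PDE becomes the heat equation u_σ = 2u_ηη on η ∈ ℝ.
Initial data: u(η,0) = T(η,0) = sin(η).
On η ∈ ℝ each mode satisfies (sin(nη))″ = -n² sin(nη), so exp(-2n²σ) sin(nη) solves the heat equation; by superposition u(η,σ) = Σ c_n exp(-2n²σ) sin(nη).
Reading off the coefficients: c_1=1, so u(η,σ) = exp(-2σ)sin(η).
Substituting back η = ξ + 2t, σ = t: T(ξ,t) = u(ξ + 2t, t).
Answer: T(ξ, t) = exp(-2t)sin(2t + ξ)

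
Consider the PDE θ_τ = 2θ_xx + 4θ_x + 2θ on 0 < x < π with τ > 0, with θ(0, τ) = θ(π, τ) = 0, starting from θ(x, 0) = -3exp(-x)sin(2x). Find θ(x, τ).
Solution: Substitute θ = exp(-x)u.
Then θ_x = exp(-x)(u_x - u), θ_xx = exp(-x)(u_xx - 2u_x + u), θ_τ = exp(-x)u_τ; substituting and dividing by exp(-x), the lower-order terms cancel: u_τ = 2u_xx (standard heat equation).
Data for u: u(x,0) = exp(x)θ(x,0) = -3sin(2x). The boundary conditions carry over: u(0,τ) = u(π,τ) = 0.
Separating variables: u = Σ c_n exp(-2n²τ) sin(nx). From u(x,0) = -3sin(2x): c_2=-3.
So u(x,τ) = -3exp(-8τ)sin(2x), and θ(x,τ) = exp(-x)u(x,τ).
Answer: θ(x, τ) = -3exp(-x)exp(-8τ)sin(2x)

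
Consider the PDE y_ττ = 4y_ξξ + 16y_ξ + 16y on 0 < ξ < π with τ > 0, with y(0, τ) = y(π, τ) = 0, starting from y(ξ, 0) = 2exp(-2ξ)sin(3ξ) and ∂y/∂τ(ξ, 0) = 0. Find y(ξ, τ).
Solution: Substitute y = exp(-2ξ)u, i.e. u = exp(2ξ)y.
By the product rule, y_ξ = exp(-2ξ)(u_ξ - 2u), y_ξξ = exp(-2ξ)(u_ξξ - 4u_ξ + 4u), y_ττ = exp(-2ξ)u_ττ.
Substituting into the PDE and dividing by exp(-2ξ): u_ττ = 4(u_ξξ - 4u_ξ + 4u) + 16(u_ξ - 2u) + 16u.
The lower-order terms cancel, leaving the standard wave equation u_ττ = 4u_ξξ.
Initial data for u: u(ξ,0) = exp(2ξ)y(ξ,0) = 2sin(3ξ); u_τ(ξ,0) = exp(2ξ)y_τ(ξ,0) = 0. The boundary conditions carry over: u(0,τ) = u(π,τ) = 0.
Solve for u:
  Using separation of variables u = X(ξ)T(τ):
  Eigenfunctions: sin(nξ), n = 1, 2, 3, ...
  General solution: u(ξ, τ) = Σ [A_n cos(2n τ) + B_n sin(2n τ)] sin(nξ)
  From u(ξ,0) = 2sin(3ξ): A_3=2. From u_τ(ξ,0) = 0: all B_n = 0.
Hence u(ξ,τ) = 2sin(3ξ)cos(6τ).
Transform back: y(ξ,τ) = exp(-2ξ)u(ξ,τ).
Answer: y(ξ, τ) = 2exp(-2ξ)sin(3ξ)cos(6τ)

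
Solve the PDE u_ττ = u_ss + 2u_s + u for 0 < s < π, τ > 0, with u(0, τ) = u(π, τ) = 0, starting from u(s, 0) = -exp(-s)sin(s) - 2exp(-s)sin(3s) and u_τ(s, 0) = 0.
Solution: Substitute u = exp(-s)w.
Then u_s = exp(-s)(w_s - w), u_ss = exp(-s)(w_ss - 2w_s + w), u_ττ = exp(-s)w_ττ; substituting and dividing by exp(-s), the lower-order terms cancel: w_ττ = w_ss (standard wave equation).
Data for w: w(s,0) = exp(s)u(s,0) = -sin(s) - 2sin(3s); w_τ(s,0) = exp(s)u_τ(s,0) = 0. The boundary conditions carry over: w(0,τ) = w(π,τ) = 0.
Separating variables: w = Σ [A_n cos(ω_n τ) + B_n sin(ω_n τ)] sin(ns), ω_n = n. From ICs: A_1=-1, A_3=-2.
So w(s,τ) = -sin(s)cos(τ) - 2sin(3s)cos(3τ), and u(s,τ) = exp(-s)w(s,τ).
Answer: u(s, τ) = -exp(-s)sin(s)cos(τ) - 2exp(-s)sin(3s)cos(3τ)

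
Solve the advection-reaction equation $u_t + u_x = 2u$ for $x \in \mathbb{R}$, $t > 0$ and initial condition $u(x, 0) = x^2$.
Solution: Substitute $u = e^{2t}w$, i.e. $w = e^{-2t}u$.
By the product rule, $u_t = e^{2t}(w_t + 2w)$, $u_x = e^{2t}w_x$.
Substituting into the PDE and dividing by $e^{2t}$: $w_t + 2w + w_x = 2w$.
The lower-order terms cancel, leaving the standard advection equation $w_t + w_x = 0$.
Initial data for $w$: $w(x,0) = u(x,0) = x^2$.
Solve for $w$:
  By method of characteristics (waves move right with speed 1):
  Along characteristics $x - t =$ const, $w$ is constant, so $w(x,t) = f(x - t)$ with $f = w( \cdot , 0)$.
Hence $w(x,t) = t^2 - 2 t x + x^2$.
Transform back: $u(x,t) = e^{2t}w(x,t)$.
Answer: $u(x, t) = t^2 e^{2 t} - 2 t x e^{2 t} + x^2 e^{2 t}$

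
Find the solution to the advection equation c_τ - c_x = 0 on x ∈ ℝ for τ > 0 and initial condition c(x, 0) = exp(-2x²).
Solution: By method of characteristics (waves move left with speed 1):
Along characteristics x + τ = const, c is constant, so c(x,τ) = f(x + τ) with f = c(·, 0).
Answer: c(x, τ) = exp(-2(x + τ)²)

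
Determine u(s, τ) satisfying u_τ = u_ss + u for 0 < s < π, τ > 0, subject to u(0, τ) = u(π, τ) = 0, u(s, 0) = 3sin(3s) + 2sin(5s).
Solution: Substitute u = exp(τ)w, i.e. w = exp(-τ)u.
By the product rule, u_τ = exp(τ)(w_τ + w), u_ss = exp(τ)w_ss.
Substituting into the PDE and dividing by exp(τ): w_τ + w = w_ss + w.
The lower-order terms cancel, leaving the standard heat equation w_τ = w_ss.
Initial data for w: w(s,0) = u(s,0) = 3sin(3s) + 2sin(5s). The boundary conditions carry over: w(0,τ) = w(π,τ) = 0.
Solve for w:
  Using separation of variables w = X(s)T(τ):
  Eigenfunctions: sin(ns), n = 1, 2, 3, ...
  General solution: w(s, τ) = Σ c_n sin(ns) exp(-n² τ)
  Matching w(s,0) = 3sin(3s) + 2sin(5s) term by term: c_3=3, c_5=2.
Hence w(s,τ) = 3exp(-9τ)sin(3s) + 2exp(-25τ)sin(5s).
Transform back: u(s,τ) = exp(τ)w(s,τ).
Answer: u(s, τ) = 3exp(-8τ)sin(3s) + 2exp(-24τ)sin(5s)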